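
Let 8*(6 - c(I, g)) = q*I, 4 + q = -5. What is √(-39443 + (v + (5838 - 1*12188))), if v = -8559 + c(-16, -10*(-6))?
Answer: 2*I*√13591 ≈ 233.16*I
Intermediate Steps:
q = -9 (q = -4 - 5 = -9)
c(I, g) = 6 + 9*I/8 (c(I, g) = 6 - (-9)*I/8 = 6 + 9*I/8)
v = -8571 (v = -8559 + (6 + (9/8)*(-16)) = -8559 + (6 - 18) = -8559 - 12 = -8571)
√(-39443 + (v + (5838 - 1*12188))) = √(-39443 + (-8571 + (5838 - 1*12188))) = √(-39443 + (-8571 + (5838 - 12188))) = √(-39443 + (-8571 - 6350)) = √(-39443 - 14921) = √(-54364) = 2*I*√13591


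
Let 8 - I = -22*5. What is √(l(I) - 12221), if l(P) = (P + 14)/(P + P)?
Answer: I*√42539354/59 ≈ 110.55*I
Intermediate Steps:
I = 118 (I = 8 - (-22)*5 = 8 - 1*(-110) = 8 + 110 = 118)
l(P) = (14 + P)/(2*P) (l(P) = (14 + P)/((2*P)) = (14 + P)*(1/(2*P)) = (14 + P)/(2*P))
√(l(I) - 12221) = √((½)*(14 + 118)/118 - 12221) = √((½)*(1/118)*132 - 12221) = √(33/59 - 12221) = √(-721006/59) = I*√42539354/59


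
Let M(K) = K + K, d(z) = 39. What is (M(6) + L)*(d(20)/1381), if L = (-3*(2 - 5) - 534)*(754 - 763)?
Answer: 184743/1381 ≈ 133.77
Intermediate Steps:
L = 4725 (L = (-3*(-3) - 534)*(-9) = (9 - 534)*(-9) = -525*(-9) = 4725)
M(K) = 2*K
(M(6) + L)*(d(20)/1381) = (2*6 + 4725)*(39/1381) = (12 + 4725)*(39*(1/1381)) = 4737*(39/1381) = 184743/1381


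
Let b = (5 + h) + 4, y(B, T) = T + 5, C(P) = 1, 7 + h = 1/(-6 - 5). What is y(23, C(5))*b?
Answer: 126/11 ≈ 11.455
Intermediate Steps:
h = -78/11 (h = -7 + 1/(-6 - 5) = -7 + 1/(-11) = -7 - 1/11 = -78/11 ≈ -7.0909)
y(B, T) = 5 + T
b = 21/11 (b = (5 - 78/11) + 4 = -23/11 + 4 = 21/11 ≈ 1.9091)
y(23, C(5))*b = (5 + 1)*(21/11) = 6*(21/11) = 126/11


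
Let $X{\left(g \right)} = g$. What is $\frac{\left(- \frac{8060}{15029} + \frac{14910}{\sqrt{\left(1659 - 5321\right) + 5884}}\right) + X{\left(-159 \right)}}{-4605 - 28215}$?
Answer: $\frac{2397671}{493251780} - \frac{497 \sqrt{2222}}{2430868} \approx -0.0047766$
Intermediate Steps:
$\frac{\left(- \frac{8060}{15029} + \frac{14910}{\sqrt{\left(1659 - 5321\right) + 5884}}\right) + X{\left(-159 \right)}}{-4605 - 28215} = \frac{\left(- \frac{8060}{15029} + \frac{14910}{\sqrt{\left(1659 - 5321\right) + 5884}}\right) - 159}{-4605 - 28215} = \frac{\left(\left(-8060\right) \frac{1}{15029} + \frac{14910}{\sqrt{-3662 + 5884}}\right) - 159}{-32820} = \left(\left(- \frac{8060}{15029} + \frac{14910}{\sqrt{2222}}\right) - 159\right) \left(- \frac{1}{32820}\right) = \left(\left(- \frac{8060}{15029} + 14910 \frac{\sqrt{2222}}{2222}\right) - 159\right) \left(- \frac{1}{32820}\right) = \left(\left(- \frac{8060}{15029} + \frac{7455 \sqrt{2222}}{1111}\right) - 159\right) \left(- \frac{1}{32820}\right) = \left(- \frac{2397671}{15029} + \frac{7455 \sqrt{2222}}{1111}\right) \left(- \frac{1}{32820}\right) = \frac{2397671}{493251780} - \frac{497 \sqrt{2222}}{2430868}$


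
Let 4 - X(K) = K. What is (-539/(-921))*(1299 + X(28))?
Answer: 229075/307 ≈ 746.17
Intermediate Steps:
X(K) = 4 - K
(-539/(-921))*(1299 + X(28)) = (-539/(-921))*(1299 + (4 - 1*28)) = (-539*(-1/921))*(1299 + (4 - 28)) = 539*(1299 - 24)/921 = (539/921)*1275 = 229075/307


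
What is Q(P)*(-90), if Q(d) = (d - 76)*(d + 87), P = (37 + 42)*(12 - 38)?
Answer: -377073900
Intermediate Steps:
P = -2054 (P = 79*(-26) = -2054)
Q(d) = (-76 + d)*(87 + d)
Q(P)*(-90) = (-6612 + (-2054)² + 11*(-2054))*(-90) = (-6612 + 4218916 - 22594)*(-90) = 4189710*(-90) = -377073900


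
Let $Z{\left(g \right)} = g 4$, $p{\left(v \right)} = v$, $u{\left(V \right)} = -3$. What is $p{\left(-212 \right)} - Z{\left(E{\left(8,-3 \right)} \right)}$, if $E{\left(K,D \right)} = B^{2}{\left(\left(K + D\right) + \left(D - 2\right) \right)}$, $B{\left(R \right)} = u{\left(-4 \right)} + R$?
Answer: $-248$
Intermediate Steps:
$B{\left(R \right)} = -3 + R$
$E{\left(K,D \right)} = \left(-5 + K + 2 D\right)^{2}$ ($E{\left(K,D \right)} = \left(-3 + \left(\left(K + D\right) + \left(D - 2\right)\right)\right)^{2} = \left(-3 + \left(\left(D + K\right) + \left(-2 + D\right)\right)\right)^{2} = \left(-3 + \left(-2 + K + 2 D\right)\right)^{2} = \left(-5 + K + 2 D\right)^{2}$)
$Z{\left(g \right)} = 4 g$
$p{\left(-212 \right)} - Z{\left(E{\left(8,-3 \right)} \right)} = -212 - 4 \left(-5 + 8 + 2 \left(-3\right)\right)^{2} = -212 - 4 \left(-5 + 8 - 6\right)^{2} = -212 - 4 \left(-3\right)^{2} = -212 - 4 \cdot 9 = -212 - 36 = -248$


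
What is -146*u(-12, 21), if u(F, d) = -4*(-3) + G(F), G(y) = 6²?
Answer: -7008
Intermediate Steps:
G(y) = 36
u(F, d) = 48 (u(F, d) = -4*(-3) + 36 = 12 + 36 = 48)
-146*u(-12, 21) = -146*48 = -7008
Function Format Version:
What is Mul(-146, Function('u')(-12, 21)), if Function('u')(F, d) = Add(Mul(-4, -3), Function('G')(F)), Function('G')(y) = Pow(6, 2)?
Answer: -7008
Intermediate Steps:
Function('G')(y) = 36
Function('u')(F, d) = 48 (Function('u')(F, d) = Add(Mul(-4, -3), 36) = Add(12, 36) = 48)
Mul(-146, Function('u')(-12, 21)) = Mul(-146, 48) = -7008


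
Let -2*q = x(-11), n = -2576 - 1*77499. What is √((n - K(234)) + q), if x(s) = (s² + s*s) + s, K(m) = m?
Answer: I*√321698/2 ≈ 283.59*I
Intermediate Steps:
n = -80075 (n = -2576 - 77499 = -80075)
x(s) = s + 2*s² (x(s) = (s² + s²) + s = 2*s² + s = s + 2*s²)
q = -231/2 (q = -(-11)*(1 + 2*(-11))/2 = -(-11)*(1 - 22)/2 = -(-11)*(-21)/2 = -½*231 = -231/2 ≈ -115.50)
√((n - K(234)) + q) = √((-80075 - 1*234) - 231/2) = √((-80075 - 234) - 231/2) = √(-80309 - 231/2) = √(-160849/2) = I*√321698/2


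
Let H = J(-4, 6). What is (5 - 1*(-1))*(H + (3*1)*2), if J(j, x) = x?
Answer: 72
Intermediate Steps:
H = 6
(5 - 1*(-1))*(H + (3*1)*2) = (5 - 1*(-1))*(6 + (3*1)*2) = (5 + 1)*(6 + 3*2) = 6*(6 + 6) = 6*12 = 72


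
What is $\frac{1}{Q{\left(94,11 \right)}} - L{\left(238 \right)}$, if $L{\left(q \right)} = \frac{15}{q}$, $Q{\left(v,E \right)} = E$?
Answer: $\frac{73}{2618} \approx 0.027884$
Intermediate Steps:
$\frac{1}{Q{\left(94,11 \right)}} - L{\left(238 \right)} = \frac{1}{11} - \frac{15}{238} = \frac{73}{2618}$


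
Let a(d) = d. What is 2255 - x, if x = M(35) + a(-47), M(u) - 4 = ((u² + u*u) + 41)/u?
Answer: 77939/35 ≈ 2226.8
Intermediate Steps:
M(u) = 4 + (41 + 2*u²)/u (M(u) = 4 + ((u² + u*u) + 41)/u = 4 + ((u² + u²) + 41)/u = 4 + (2*u² + 41)/u = 4 + (41 + 2*u²)/u)
x = 986/35 (x = (4 + 2*35 + 41/35) - 47 = (4 + 70 + 41*(1/35)) - 47 = (4 + 70 + 41/35) - 47 = 2631/35 - 47 = 986/35 ≈ 28.171)
2255 - x = 2255 - 1*986/35 = 2255 - 986/35 = 77939/35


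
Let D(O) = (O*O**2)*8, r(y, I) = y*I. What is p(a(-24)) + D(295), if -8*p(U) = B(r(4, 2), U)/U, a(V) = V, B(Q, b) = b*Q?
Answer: 205378999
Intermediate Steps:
r(y, I) = I*y
B(Q, b) = Q*b
D(O) = 8*O**3 (D(O) = O**3*8 = 8*O**3)
p(U) = -1 (p(U) = -(2*4)*U/(8*U) = -8*U/(8*U) = -1/8*8 = -1)
p(a(-24)) + D(295) = -1 + 8*295**3 = -1 + 8*25672375 = -1 + 205379000 = 205378999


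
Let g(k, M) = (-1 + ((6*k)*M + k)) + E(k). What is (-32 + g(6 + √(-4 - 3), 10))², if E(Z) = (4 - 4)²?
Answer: 84842 + 40626*I*√7 ≈ 84842.0 + 1.0749e+5*I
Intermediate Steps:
E(Z) = 0 (E(Z) = 0² = 0)
g(k, M) = -1 + k + 6*M*k (g(k, M) = (-1 + ((6*k)*M + k)) + 0 = (-1 + (6*M*k + k)) + 0 = (-1 + (k + 6*M*k)) + 0 = (-1 + k + 6*M*k) + 0 = -1 + k + 6*M*k)
(-32 + g(6 + √(-4 - 3), 10))² = (-32 + (-1 + (6 + √(-4 - 3)) + 6*10*(6 + √(-4 - 3))))² = (-32 + (-1 + (6 + √(-7)) + 6*10*(6 + √(-7))))² = (-32 + (-1 + (6 + I*√7) + 6*10*(6 + I*√7)))² = (-32 + (-1 + (6 + I*√7) + (360 + 60*I*√7)))² = (-32 + (365 + 61*I*√7))² = (333 + 61*I*√7)²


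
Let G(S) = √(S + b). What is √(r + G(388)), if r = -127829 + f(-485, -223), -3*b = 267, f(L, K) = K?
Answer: √(-128052 + √299) ≈ 357.82*I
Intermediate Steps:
b = -89 (b = -⅓*267 = -89)
G(S) = √(-89 + S) (G(S) = √(S - 89) = √(-89 + S))
r = -128052 (r = -127829 - 223 = -128052)
√(r + G(388)) = √(-128052 + √(-89 + 388)) = √(-128052 + √299)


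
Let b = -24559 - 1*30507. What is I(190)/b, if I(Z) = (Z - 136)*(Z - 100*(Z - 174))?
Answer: 38070/27533 ≈ 1.3827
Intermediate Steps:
b = -55066 (b = -24559 - 30507 = -55066)
I(Z) = (-136 + Z)*(17400 - 99*Z) (I(Z) = (-136 + Z)*(Z - 100*(-174 + Z)) = (-136 + Z)*(Z + (17400 - 100*Z)) = (-136 + Z)*(17400 - 99*Z))
I(190)/b = (-2366400 - 99*190² + 30864*190)/(-55066) = (-2366400 - 99*36100 + 5864160)*(-1/55066) = (-2366400 - 3573900 + 5864160)*(-1/55066) = -76140*(-1/55066) = 38070/27533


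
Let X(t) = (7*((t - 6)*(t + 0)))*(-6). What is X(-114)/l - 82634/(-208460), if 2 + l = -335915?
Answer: 73765471489/35012628910 ≈ 2.1068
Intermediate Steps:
l = -335917 (l = -2 - 335915 = -335917)
X(t) = -42*t*(-6 + t) (X(t) = (7*((-6 + t)*t))*(-6) = (7*(t*(-6 + t)))*(-6) = (7*t*(-6 + t))*(-6) = -42*t*(-6 + t))
X(-114)/l - 82634/(-208460) = (42*(-114)*(6 - 1*(-114)))/(-335917) - 82634/(-208460) = (42*(-114)*(6 + 114))*(-1/335917) - 82634*(-1/208460) = (42*(-114)*120)*(-1/335917) + 41317/104230 = -574560*(-1/335917) + 41317/104230 = 574560/335917 + 41317/104230 = 73765471489/35012628910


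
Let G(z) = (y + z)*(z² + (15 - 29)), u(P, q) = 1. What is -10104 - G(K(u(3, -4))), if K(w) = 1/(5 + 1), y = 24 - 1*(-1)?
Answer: -2106511/216 ≈ -9752.4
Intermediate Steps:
y = 25 (y = 24 + 1 = 25)
K(w) = ⅙ (K(w) = 1/6 = ⅙)
G(z) = (-14 + z²)*(25 + z) (G(z) = (25 + z)*(z² + (15 - 29)) = (25 + z)*(z² - 14) = (25 + z)*(-14 + z²) = (-14 + z²)*(25 + z))
-10104 - G(K(u(3, -4))) = -10104 - (-350 + (⅙)³ - 14*⅙ + 25*(⅙)²) = -10104 - (-350 + 1/216 - 7/3 + 25*(1/36)) = -10104 - (-350 + 1/216 - 7/3 + 25/36) = -10104 - 1*(-75953/216) = -10104 + 75953/216 = -2106511/216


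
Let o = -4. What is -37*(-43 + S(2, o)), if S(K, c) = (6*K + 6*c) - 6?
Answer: 2257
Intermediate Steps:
S(K, c) = -6 + 6*K + 6*c
-37*(-43 + S(2, o)) = -37*(-43 + (-6 + 6*2 + 6*(-4))) = -37*(-43 + (-6 + 12 - 24)) = -37*(-43 - 18) = -37*(-61) = 2257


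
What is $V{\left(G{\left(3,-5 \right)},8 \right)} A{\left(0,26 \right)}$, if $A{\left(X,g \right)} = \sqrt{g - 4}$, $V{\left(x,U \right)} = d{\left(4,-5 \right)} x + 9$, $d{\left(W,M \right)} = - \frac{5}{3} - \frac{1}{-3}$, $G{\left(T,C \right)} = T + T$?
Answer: $\sqrt{22} \approx 4.6904$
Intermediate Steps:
$G{\left(T,C \right)} = 2 T$
$d{\left(W,M \right)} = - \frac{4}{3}$ ($d{\left(W,M \right)} = \left(-5\right) \frac{1}{3} - - \frac{1}{3} = - \frac{5}{3} + \frac{1}{3} = - \frac{4}{3}$)
$V{\left(x,U \right)} = 9 - \frac{4 x}{3}$ ($V{\left(x,U \right)} = - \frac{4 x}{3} + 9 = 9 - \frac{4 x}{3}$)
$A{\left(X,g \right)} = \sqrt{-4 + g}$
$V{\left(G{\left(3,-5 \right)},8 \right)} A{\left(0,26 \right)} = \left(9 - \frac{4 \cdot 2 \cdot 3}{3}\right) \sqrt{-4 + 26} = \left(9 - 8\right) \sqrt{22} = 1 \sqrt{22} = \sqrt{22}$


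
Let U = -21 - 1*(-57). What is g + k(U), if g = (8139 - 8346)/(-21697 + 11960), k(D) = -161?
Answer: -1567450/9737 ≈ -160.98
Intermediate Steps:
U = 36 (U = -21 + 57 = 36)
g = 207/9737 (g = -207/(-9737) = -207*(-1/9737) = 207/9737 ≈ 0.021259)
g + k(U) = 207/9737 - 161 = -1567450/9737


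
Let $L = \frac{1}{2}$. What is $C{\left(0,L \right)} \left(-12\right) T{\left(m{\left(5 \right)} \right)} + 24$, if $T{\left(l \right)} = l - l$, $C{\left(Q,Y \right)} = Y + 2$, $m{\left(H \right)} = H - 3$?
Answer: $24$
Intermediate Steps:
$m{\left(H \right)} = -3 + H$ ($m{\left(H \right)} = H - 3 = -3 + H$)
$L = \frac{1}{2} \approx 0.5$
$C{\left(Q,Y \right)} = 2 + Y$
$T{\left(l \right)} = 0$
$C{\left(0,L \right)} \left(-12\right) T{\left(m{\left(5 \right)} \right)} + 24 = \left(2 + \frac{1}{2}\right) \left(-12\right) 0 + 24 = \frac{5}{2} \left(-12\right) 0 + 24 = \left(-30\right) 0 + 24 = 0 + 24 = 24$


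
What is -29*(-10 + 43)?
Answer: -957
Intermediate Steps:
-29*(-10 + 43) = -29*33 = -957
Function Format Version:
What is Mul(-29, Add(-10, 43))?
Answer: -957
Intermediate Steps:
Mul(-29, Add(-10, 43)) = Mul(-29, 33) = -957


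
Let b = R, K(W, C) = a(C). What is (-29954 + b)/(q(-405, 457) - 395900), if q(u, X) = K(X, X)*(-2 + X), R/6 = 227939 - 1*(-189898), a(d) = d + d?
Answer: 1238534/9985 ≈ 124.04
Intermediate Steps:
a(d) = 2*d
K(W, C) = 2*C
R = 2507022 (R = 6*(227939 - 1*(-189898)) = 6*(227939 + 189898) = 6*417837 = 2507022)
b = 2507022
q(u, X) = 2*X*(-2 + X) (q(u, X) = (2*X)*(-2 + X) = 2*X*(-2 + X))
(-29954 + b)/(q(-405, 457) - 395900) = (-29954 + 2507022)/(2*457*(-2 + 457) - 395900) = 2477068/(2*457*455 - 395900) = 2477068/(415870 - 395900) = 2477068/19970 = 2477068*(1/19970) = 1238534/9985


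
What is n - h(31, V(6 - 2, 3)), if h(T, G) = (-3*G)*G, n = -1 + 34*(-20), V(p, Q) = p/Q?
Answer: -2027/3 ≈ -675.67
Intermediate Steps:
n = -681 (n = -1 - 680 = -681)
h(T, G) = -3*G²
n - h(31, V(6 - 2, 3)) = -681 - (-3)*((6 - 2)/3)² = -681 - (-3)*(4*(⅓))² = -681 - (-3)*(4/3)² = -681 - (-3)*16/9 = -681 - 1*(-16/3) = -681 + 16/3 = -2027/3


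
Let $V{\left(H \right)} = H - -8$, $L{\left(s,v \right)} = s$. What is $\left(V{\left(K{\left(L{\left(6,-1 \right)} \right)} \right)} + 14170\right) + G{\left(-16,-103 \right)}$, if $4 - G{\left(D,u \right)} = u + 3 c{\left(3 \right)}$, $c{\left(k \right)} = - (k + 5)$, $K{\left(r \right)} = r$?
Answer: $14315$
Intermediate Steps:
$c{\left(k \right)} = -5 - k$ ($c{\left(k \right)} = - (5 + k) = -5 - k$)
$G{\left(D,u \right)} = 28 - u$ ($G{\left(D,u \right)} = 4 - \left(u + 3 \left(-5 - 3\right)\right) = 4 - \left(u + 3 \left(-8\right)\right) = 4 - \left(u - 24\right) = 4 - \left(-24 + u\right) = 28 - u$)
$V{\left(H \right)} = 8 + H$ ($V{\left(H \right)} = H + 8 = 8 + H$)
$\left(V{\left(K{\left(L{\left(6,-1 \right)} \right)} \right)} + 14170\right) + G{\left(-16,-103 \right)} = \left(\left(8 + 6\right) + 14170\right) + \left(28 - -103\right) = \left(14 + 14170\right) + \left(28 + 103\right) = 14184 + 131 = 14315$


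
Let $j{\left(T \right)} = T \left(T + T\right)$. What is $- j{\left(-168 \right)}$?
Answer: $-56448$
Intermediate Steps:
$j{\left(T \right)} = 2 T^{2}$ ($j{\left(T \right)} = T 2 T = 2 T^{2}$)
$- j{\left(-168 \right)} = - 2 \left(-168\right)^{2} = - 2 \cdot 28224 = \left(-1\right) 56448 = -56448$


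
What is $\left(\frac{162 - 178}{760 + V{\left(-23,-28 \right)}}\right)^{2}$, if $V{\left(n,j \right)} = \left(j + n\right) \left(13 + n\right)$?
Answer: $\frac{64}{403225} \approx 0.00015872$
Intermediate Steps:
$V{\left(n,j \right)} = \left(13 + n\right) \left(j + n\right)$
$\left(\frac{162 - 178}{760 + V{\left(-23,-28 \right)}}\right)^{2} = \left(\frac{162 - 178}{760 + \left(\left(-23\right)^{2} + 13 \left(-28\right) + 13 \left(-23\right) - -644\right)}\right)^{2} = \left(- \frac{16}{760 + \left(529 - 364 - 299 + 644\right)}\right)^{2} = \left(- \frac{16}{760 + 510}\right)^{2} = \left(- \frac{16}{1270}\right)^{2} = \left(\left(-16\right) \frac{1}{1270}\right)^{2} = \left(- \frac{8}{635}\right)^{2} = \frac{64}{403225}$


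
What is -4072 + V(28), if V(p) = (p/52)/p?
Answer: -211743/52 ≈ -4072.0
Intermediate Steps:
V(p) = 1/52 (V(p) = (p*(1/52))/p = (p/52)/p = 1/52)
-4072 + V(28) = -4072 + 1/52 = -211743/52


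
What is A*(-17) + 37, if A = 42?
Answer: -677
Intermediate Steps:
A*(-17) + 37 = 42*(-17) + 37 = -714 + 37 = -677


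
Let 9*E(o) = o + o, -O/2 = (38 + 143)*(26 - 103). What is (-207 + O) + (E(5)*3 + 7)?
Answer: 83032/3 ≈ 27677.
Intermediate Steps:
O = 27874 (O = -2*(38 + 143)*(26 - 103) = -362*(-77) = -2*(-13937) = 27874)
E(o) = 2*o/9 (E(o) = (o + o)/9 = (2*o)/9 = 2*o/9)
(-207 + O) + (E(5)*3 + 7) = (-207 + 27874) + (((2/9)*5)*3 + 7) = 27667 + ((10/9)*3 + 7) = 27667 + (10/3 + 7) = 27667 + 31/3 = 83032/3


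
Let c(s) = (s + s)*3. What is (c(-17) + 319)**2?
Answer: 47089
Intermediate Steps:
c(s) = 6*s (c(s) = (2*s)*3 = 6*s)
(c(-17) + 319)**2 = (6*(-17) + 319)**2 = (-102 + 319)**2 = 217**2 = 47089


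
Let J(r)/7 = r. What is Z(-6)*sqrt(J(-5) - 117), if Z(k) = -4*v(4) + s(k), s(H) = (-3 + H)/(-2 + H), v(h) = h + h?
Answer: -247*I*sqrt(38)/4 ≈ -380.65*I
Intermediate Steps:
J(r) = 7*r
v(h) = 2*h
s(H) = (-3 + H)/(-2 + H)
Z(k) = -32 + (-3 + k)/(-2 + k) (Z(k) = -8*4 + (-3 + k)/(-2 + k) = -4*8 + (-3 + k)/(-2 + k) = -32 + (-3 + k)/(-2 + k))
Z(-6)*sqrt(J(-5) - 117) = ((61 - 31*(-6))/(-2 - 6))*sqrt(7*(-5) - 117) = ((61 + 186)/(-8))*sqrt(-35 - 117) = (-1/8*247)*sqrt(-152) = -247*I*sqrt(38)/4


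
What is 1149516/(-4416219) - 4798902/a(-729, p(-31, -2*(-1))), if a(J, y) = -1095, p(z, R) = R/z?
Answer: 784879387834/179102215 ≈ 4382.3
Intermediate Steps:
1149516/(-4416219) - 4798902/a(-729, p(-31, -2*(-1))) = 1149516/(-4416219) - 4798902/(-1095) = 1149516*(-1/4416219) - 4798902*(-1/1095) = -127724/490691 + 1599634/365 = 784879387834/179102215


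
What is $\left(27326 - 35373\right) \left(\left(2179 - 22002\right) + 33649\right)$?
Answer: $-111257822$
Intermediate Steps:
$\left(27326 - 35373\right) \left(\left(2179 - 22002\right) + 33649\right) = - 8047 \left(\left(2179 - 22002\right) + 33649\right) = - 8047 \left(-19823 + 33649\right) = \left(-8047\right) 13826 = -111257822$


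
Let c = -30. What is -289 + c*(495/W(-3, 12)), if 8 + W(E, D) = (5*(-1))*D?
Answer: -2401/34 ≈ -70.618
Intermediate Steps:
W(E, D) = -8 - 5*D (W(E, D) = -8 + (5*(-1))*D = -8 - 5*D)
-289 + c*(495/W(-3, 12)) = -289 - 14850/(-8 - 5*12) = -289 - 14850/(-8 - 60) = -289 - 14850/(-68) = -289 - 14850*(-1)/68 = -289 - 30*(-495/68) = -289 + 7425/34 = -2401/34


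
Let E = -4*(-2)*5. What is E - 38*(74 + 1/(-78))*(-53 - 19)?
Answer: 2632096/13 ≈ 2.0247e+5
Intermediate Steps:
E = 40 (E = 8*5 = 40)
E - 38*(74 + 1/(-78))*(-53 - 19) = 40 - 38*(74 + 1/(-78))*(-53 - 19) = 40 - 38*(74 - 1/78)*(-72) = 40 - 109649*(-72)/39 = 40 - 38*(-69252/13) = 40 + 2631576/13 = 2632096/13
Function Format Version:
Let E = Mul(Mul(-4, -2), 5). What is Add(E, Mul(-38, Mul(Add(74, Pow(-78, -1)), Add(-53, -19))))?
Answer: Rational(2632096, 13) ≈ 2.0247e+5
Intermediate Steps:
E = 40 (E = Mul(8, 5) = 40)
Add(E, Mul(-38, Mul(Add(74, Pow(-78, -1)), Add(-53, -19)))) = Add(40, Mul(-38, Mul(Add(74, Pow(-78, -1)), Add(-53, -19)))) = Add(40, Mul(-38, Mul(Add(74, Rational(-1, 78)), -72))) = Add(40, Mul(-38, Mul(Rational(5771, 78), -72))) = Add(40, Mul(-38, Rational(-69252, 13))) = Add(40, Rational(2631576, 13)) = Rational(2632096, 13)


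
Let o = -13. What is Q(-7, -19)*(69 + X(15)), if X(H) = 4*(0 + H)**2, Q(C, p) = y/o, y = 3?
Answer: -2907/13 ≈ -223.62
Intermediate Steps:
Q(C, p) = -3/13 (Q(C, p) = 3/(-13) = 3*(-1/13) = -3/13)
X(H) = 4*H**2
Q(-7, -19)*(69 + X(15)) = -3*(69 + 4*15**2)/13 = -3*(69 + 4*225)/13 = -3*(69 + 900)/13 = -3/13*969 = -2907/13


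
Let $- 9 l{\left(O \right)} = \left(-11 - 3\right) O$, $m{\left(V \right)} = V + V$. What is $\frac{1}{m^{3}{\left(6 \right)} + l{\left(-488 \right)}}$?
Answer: $\frac{9}{8720} \approx 0.0010321$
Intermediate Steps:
$m{\left(V \right)} = 2 V$
$l{\left(O \right)} = \frac{14 O}{9}$ ($l{\left(O \right)} = - \frac{\left(-11 - 3\right) O}{9} = - \frac{\left(-14\right) O}{9} = \frac{14 O}{9}$)
$\frac{1}{m^{3}{\left(6 \right)} + l{\left(-488 \right)}} = \frac{1}{\left(2 \cdot 6\right)^{3} + \frac{14}{9} \left(-488\right)} = \frac{1}{12^{3} - \frac{6832}{9}} = \frac{1}{1728 - \frac{6832}{9}} = \frac{1}{\frac{8720}{9}} = \frac{9}{8720}$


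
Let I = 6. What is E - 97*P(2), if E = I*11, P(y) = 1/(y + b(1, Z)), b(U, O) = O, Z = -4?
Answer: 229/2 ≈ 114.50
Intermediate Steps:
P(y) = 1/(-4 + y) (P(y) = 1/(y - 4) = 1/(-4 + y))
E = 66 (E = 6*11 = 66)
E - 97*P(2) = 66 - 97/(-4 + 2) = 66 - 97/(-2) = 66 - 97*(-½) = 66 + 97/2 = 229/2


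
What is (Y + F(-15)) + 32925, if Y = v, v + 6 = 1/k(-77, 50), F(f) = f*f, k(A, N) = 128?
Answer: 4242433/128 ≈ 33144.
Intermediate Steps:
F(f) = f²
v = -767/128 (v = -6 + 1/128 = -767/128 ≈ -5.9922)
Y = -767/128 ≈ -5.9922
(Y + F(-15)) + 32925 = (-767/128 + (-15)²) + 32925 = (-767/128 + 225) + 32925 = 28033/128 + 32925 = 4242433/128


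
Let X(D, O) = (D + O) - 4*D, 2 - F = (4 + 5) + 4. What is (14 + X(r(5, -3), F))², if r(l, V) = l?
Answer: 144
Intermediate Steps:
F = -11 (F = 2 - ((4 + 5) + 4) = 2 - (9 + 4) = 2 - 1*13 = 2 - 13 = -11)
X(D, O) = O - 3*D
(14 + X(r(5, -3), F))² = (14 + (-11 - 3*5))² = (14 + (-11 - 15))² = (14 - 26)² = (-12)² = 144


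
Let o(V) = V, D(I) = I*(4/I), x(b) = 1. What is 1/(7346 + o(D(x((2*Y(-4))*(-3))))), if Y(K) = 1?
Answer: 1/7350 ≈ 0.00013605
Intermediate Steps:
D(I) = 4
1/(7346 + o(D(x((2*Y(-4))*(-3))))) = 1/(7346 + 4) = 1/7350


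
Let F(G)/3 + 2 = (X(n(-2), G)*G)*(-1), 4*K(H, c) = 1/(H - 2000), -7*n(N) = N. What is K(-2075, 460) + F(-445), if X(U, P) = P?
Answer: -9683520301/16300 ≈ -5.9408e+5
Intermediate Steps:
n(N) = -N/7
K(H, c) = 1/(4*(-2000 + H)) (K(H, c) = 1/(4*(H - 2000)) = 1/(4*(-2000 + H)))
F(G) = -6 - 3*G² (F(G) = -6 + 3*((G*G)*(-1)) = -6 + 3*(G²*(-1)) = -6 + 3*(-G²) = -6 - 3*G²)
K(-2075, 460) + F(-445) = 1/(4*(-2000 - 2075)) + (-6 - 3*(-445)²) = (¼)/(-4075) + (-6 - 3*198025) = (¼)*(-1/4075) + (-6 - 594075) = -1/16300 - 594081 = -9683520301/16300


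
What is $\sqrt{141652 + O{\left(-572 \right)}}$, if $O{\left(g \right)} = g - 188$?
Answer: $2 \sqrt{35223} \approx 375.36$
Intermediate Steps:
$O{\left(g \right)} = -188 + g$ ($O{\left(g \right)} = g - 188 = -188 + g$)
$\sqrt{141652 + O{\left(-572 \right)}} = \sqrt{141652 - 760} = \sqrt{140892} = 2 \sqrt{35223}$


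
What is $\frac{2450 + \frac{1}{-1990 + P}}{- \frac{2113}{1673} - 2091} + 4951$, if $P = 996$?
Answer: $\frac{2460315246491}{497050552} \approx 4949.8$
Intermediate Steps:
$\frac{2450 + \frac{1}{-1990 + P}}{- \frac{2113}{1673} - 2091} + 4951 = \frac{2450 + \frac{1}{-1990 + 996}}{- \frac{2113}{1673} - 2091} + 4951 = \frac{2450 + \frac{1}{-994}}{\left(-2113\right) \frac{1}{1673} - 2091} + 4951 = \frac{2450 - \frac{1}{994}}{- \frac{2113}{1673} - 2091} + 4951 = \frac{2435299}{994 \left(- \frac{3500356}{1673}\right)} + 4951 = \frac{2435299}{994} \left(- \frac{1673}{3500356}\right) + 4951 = - \frac{582036461}{497050552} + 4951 = \frac{2460315246491}{497050552}$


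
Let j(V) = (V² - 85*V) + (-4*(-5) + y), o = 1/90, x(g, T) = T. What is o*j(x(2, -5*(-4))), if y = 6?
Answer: -637/45 ≈ -14.156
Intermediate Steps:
o = 1/90 ≈ 0.011111
j(V) = 26 + V² - 85*V (j(V) = (V² - 85*V) + (-4*(-5) + 6) = (V² - 85*V) + (20 + 6) = (V² - 85*V) + 26 = 26 + V² - 85*V)
o*j(x(2, -5*(-4))) = (26 + (-5*(-4))² - (-425)*(-4))/90 = (26 + 20² - 85*20)/90 = (26 + 400 - 1700)/90 = (1/90)*(-1274) = -637/45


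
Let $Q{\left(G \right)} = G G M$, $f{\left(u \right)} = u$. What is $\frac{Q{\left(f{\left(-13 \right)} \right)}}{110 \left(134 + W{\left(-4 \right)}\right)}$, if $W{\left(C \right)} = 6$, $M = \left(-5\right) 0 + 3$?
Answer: $\frac{507}{15400} \approx 0.032922$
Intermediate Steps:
$M = 3$ ($M = 0 + 3 = 3$)
$Q{\left(G \right)} = 3 G^{2}$ ($Q{\left(G \right)} = G G 3 = G^{2} \cdot 3 = 3 G^{2}$)
$\frac{Q{\left(f{\left(-13 \right)} \right)}}{110 \left(134 + W{\left(-4 \right)}\right)} = \frac{3 \left(-13\right)^{2}}{110 \left(134 + 6\right)} = \frac{3 \cdot 169}{110 \cdot 140} = \frac{507}{15400}$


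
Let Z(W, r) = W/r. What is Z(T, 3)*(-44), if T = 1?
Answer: -44/3 ≈ -14.667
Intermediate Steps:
Z(T, 3)*(-44) = (1/3)*(-44) = (1*(⅓))*(-44) = (⅓)*(-44) = -44/3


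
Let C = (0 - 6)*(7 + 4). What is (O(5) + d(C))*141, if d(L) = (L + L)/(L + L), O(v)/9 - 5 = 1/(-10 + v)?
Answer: 31161/5 ≈ 6232.2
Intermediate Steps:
O(v) = 45 + 9/(-10 + v)
C = -66 (C = -6*11 = -66)
d(L) = 1 (d(L) = (2*L)/((2*L)) = (2*L)*(1/(2*L)) = 1)
(O(5) + d(C))*141 = (9*(-49 + 5*5)/(-10 + 5) + 1)*141 = (9*(-49 + 25)/(-5) + 1)*141 = (9*(-1/5)*(-24) + 1)*141 = (216/5 + 1)*141 = (221/5)*141 = 31161/5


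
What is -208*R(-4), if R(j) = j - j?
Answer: 0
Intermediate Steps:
R(j) = 0
-208*R(-4) = -208*0 = 0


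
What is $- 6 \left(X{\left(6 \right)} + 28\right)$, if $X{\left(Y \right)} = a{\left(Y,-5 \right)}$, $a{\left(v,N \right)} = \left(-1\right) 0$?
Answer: $-168$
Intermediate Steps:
$a{\left(v,N \right)} = 0$
$X{\left(Y \right)} = 0$
$- 6 \left(X{\left(6 \right)} + 28\right) = - 6 \left(0 + 28\right) = \left(-6\right) 28 = -168$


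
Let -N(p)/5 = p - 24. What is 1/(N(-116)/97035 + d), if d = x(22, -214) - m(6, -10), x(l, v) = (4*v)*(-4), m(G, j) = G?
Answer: 19407/66333266 ≈ 0.00029257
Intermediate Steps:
x(l, v) = -16*v
d = 3418 (d = -16*(-214) - 1*6 = 3424 - 6 = 3418)
N(p) = 120 - 5*p (N(p) = -5*(p - 24) = -5*(-24 + p) = 120 - 5*p)
1/(N(-116)/97035 + d) = 1/((120 - 5*(-116))/97035 + 3418) = 1/((120 + 580)*(1/97035) + 3418) = 1/(700*(1/97035) + 3418) = 1/(140/19407 + 3418) = 1/(66333266/19407) = 19407/66333266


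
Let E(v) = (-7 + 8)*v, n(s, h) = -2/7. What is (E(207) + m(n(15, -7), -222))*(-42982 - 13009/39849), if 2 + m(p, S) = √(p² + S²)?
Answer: -351124559035/39849 - 3425605454*√603730/278943 ≈ -1.8353e+7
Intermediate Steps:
n(s, h) = -2/7 (n(s, h) = -2*⅐ = -2/7)
m(p, S) = -2 + √(S² + p²) (m(p, S) = -2 + √(p² + S²) = -2 + √(S² + p²))
E(v) = v (E(v) = 1*v = v)
(E(207) + m(n(15, -7), -222))*(-42982 - 13009/39849) = (207 + (-2 + √((-222)² + (-2/7)²)))*(-42982 - 13009/39849) = (207 + (-2 + √(49284 + 4/49)))*(-42982 - 13009*1/39849) = (207 + (-2 + √(2414920/49)))*(-42982 - 13009/39849) = (207 + (-2 + 2*√603730/7))*(-1712802727/39849) = (205 + 2*√603730/7)*(-1712802727/39849) = -351124559035/39849 - 3425605454*√603730/278943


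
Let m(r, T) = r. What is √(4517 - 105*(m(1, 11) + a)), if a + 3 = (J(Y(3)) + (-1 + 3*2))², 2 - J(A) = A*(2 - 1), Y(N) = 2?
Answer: √2102 ≈ 45.848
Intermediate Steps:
J(A) = 2 - A (J(A) = 2 - A*(2 - 1) = 2 - A)
a = 22 (a = -3 + ((2 - 1*2) + (-1 + 3*2))² = -3 + ((2 - 2) + (-1 + 6))² = -3 + (0 + 5)² = -3 + 5² = -3 + 25 = 22)
√(4517 - 105*(m(1, 11) + a)) = √(4517 - 105*(1 + 22)) = √(4517 - 105*23) = √(4517 - 2415) = √2102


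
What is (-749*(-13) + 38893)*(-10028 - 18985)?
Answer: -1410902190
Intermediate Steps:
(-749*(-13) + 38893)*(-10028 - 18985) = (9737 + 38893)*(-29013) = 48630*(-29013) = -1410902190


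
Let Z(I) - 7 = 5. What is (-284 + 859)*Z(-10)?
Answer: 6900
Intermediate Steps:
Z(I) = 12 (Z(I) = 7 + 5 = 12)
(-284 + 859)*Z(-10) = (-284 + 859)*12 = 575*12 = 6900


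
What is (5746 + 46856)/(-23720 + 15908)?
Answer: -8767/1302 ≈ -6.7335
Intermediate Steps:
(5746 + 46856)/(-23720 + 15908) = 52602/(-7812) = 52602*(-1/7812) = -8767/1302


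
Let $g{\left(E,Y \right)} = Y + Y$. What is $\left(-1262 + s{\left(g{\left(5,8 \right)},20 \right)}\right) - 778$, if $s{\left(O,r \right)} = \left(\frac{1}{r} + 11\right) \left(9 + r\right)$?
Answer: $- \frac{34391}{20} \approx -1719.6$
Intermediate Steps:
$g{\left(E,Y \right)} = 2 Y$
$s{\left(O,r \right)} = \left(9 + r\right) \left(11 + \frac{1}{r}\right)$ ($s{\left(O,r \right)} = \left(11 + \frac{1}{r}\right) \left(9 + r\right) = \left(9 + r\right) \left(11 + \frac{1}{r}\right)$)
$\left(-1262 + s{\left(g{\left(5,8 \right)},20 \right)}\right) - 778 = \left(-1262 + \left(100 + \frac{9}{20} + 11 \cdot 20\right)\right) - 778 = \left(-1262 + \left(100 + 9 \cdot \frac{1}{20} + 220\right)\right) - 778 = \left(-1262 + \left(100 + \frac{9}{20} + 220\right)\right) - 778 = \left(-1262 + \frac{6409}{20}\right) - 778 = - \frac{18831}{20} - 778 = - \frac{34391}{20}$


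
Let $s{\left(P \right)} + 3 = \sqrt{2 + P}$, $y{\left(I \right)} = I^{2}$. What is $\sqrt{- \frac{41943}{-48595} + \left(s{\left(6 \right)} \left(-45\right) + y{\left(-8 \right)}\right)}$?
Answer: $\frac{\sqrt{471971551060 - 212532662250 \sqrt{2}}}{48595} \approx 8.5196$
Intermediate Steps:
$s{\left(P \right)} = -3 + \sqrt{2 + P}$
$\sqrt{- \frac{41943}{-48595} + \left(s{\left(6 \right)} \left(-45\right) + y{\left(-8 \right)}\right)} = \sqrt{- \frac{41943}{-48595} + \left(\left(-3 + \sqrt{2 + 6}\right) \left(-45\right) + \left(-8\right)^{2}\right)} = \sqrt{\left(-41943\right) \left(- \frac{1}{48595}\right) + \left(\left(-3 + \sqrt{8}\right) \left(-45\right) + 64\right)} = \sqrt{\frac{41943}{48595} + \left(\left(-3 + 2 \sqrt{2}\right) \left(-45\right) + 64\right)} = \sqrt{\frac{41943}{48595} + \left(\left(135 - 90 \sqrt{2}\right) + 64\right)} = \sqrt{\frac{41943}{48595} + \left(199 - 90 \sqrt{2}\right)} = \sqrt{\frac{9712348}{48595} - 90 \sqrt{2}}$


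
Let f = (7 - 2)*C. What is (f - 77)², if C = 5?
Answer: 2704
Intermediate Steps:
f = 25 (f = (7 - 2)*5 = 5*5 = 25)
(f - 77)² = (25 - 77)² = (-52)² = 2704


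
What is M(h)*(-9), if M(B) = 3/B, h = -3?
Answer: 9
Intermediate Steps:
M(h)*(-9) = (3/(-3))*(-9) = (3*(-⅓))*(-9) = -1*(-9) = 9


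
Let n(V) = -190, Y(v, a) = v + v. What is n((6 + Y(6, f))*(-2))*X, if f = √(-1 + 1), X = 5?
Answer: -950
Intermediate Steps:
f = 0 (f = √0 = 0)
Y(v, a) = 2*v
n((6 + Y(6, f))*(-2))*X = -190*5 = -950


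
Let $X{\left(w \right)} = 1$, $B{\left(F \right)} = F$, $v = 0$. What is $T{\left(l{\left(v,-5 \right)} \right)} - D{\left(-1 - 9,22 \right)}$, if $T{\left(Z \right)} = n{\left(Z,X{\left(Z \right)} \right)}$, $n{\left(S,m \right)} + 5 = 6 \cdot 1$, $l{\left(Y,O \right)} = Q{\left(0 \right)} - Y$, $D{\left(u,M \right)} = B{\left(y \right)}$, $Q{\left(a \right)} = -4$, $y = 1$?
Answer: $0$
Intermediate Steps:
$D{\left(u,M \right)} = 1$
$l{\left(Y,O \right)} = -4 - Y$
$n{\left(S,m \right)} = 1$ ($n{\left(S,m \right)} = -5 + 6 \cdot 1 = -5 + 6 = 1$)
$T{\left(Z \right)} = 1$
$T{\left(l{\left(v,-5 \right)} \right)} - D{\left(-1 - 9,22 \right)} = 1 - 1 = 0$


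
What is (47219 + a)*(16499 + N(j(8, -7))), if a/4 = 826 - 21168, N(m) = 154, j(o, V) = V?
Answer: -568683297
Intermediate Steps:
a = -81368 (a = 4*(826 - 21168) = 4*(-20342) = -81368)
(47219 + a)*(16499 + N(j(8, -7))) = (47219 - 81368)*(16499 + 154) = -34149*16653 = -568683297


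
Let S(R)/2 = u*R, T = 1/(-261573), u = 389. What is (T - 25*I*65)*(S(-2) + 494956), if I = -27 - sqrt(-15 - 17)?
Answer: 5662512685531600/261573 + 3207100000*I*sqrt(2) ≈ 2.1648e+10 + 4.5355e+9*I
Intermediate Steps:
T = -1/261573 ≈ -3.8230e-6
S(R) = 778*R (S(R) = 2*(389*R) = 778*R)
I = -27 - 4*I*sqrt(2) (I = -27 - sqrt(-32) = -27 - 4*I*sqrt(2) ≈ -27.0 - 5.6569*I)
(T - 25*I*65)*(S(-2) + 494956) = (-1/261573 - 25*(-27 - 4*I*sqrt(2))*65)*(778*(-2) + 494956) = (-1/261573 + (675 + 100*I*sqrt(2))*65)*(-1556 + 494956) = (-1/261573 + (43875 + 6500*I*sqrt(2)))*493400 = (11476515374/261573 + 6500*I*sqrt(2))*493400 = 5662512685531600/261573 + 3207100000*I*sqrt(2)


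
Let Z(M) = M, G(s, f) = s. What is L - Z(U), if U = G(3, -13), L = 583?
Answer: 580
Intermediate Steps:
U = 3
L - Z(U) = 583 - 1*3 = 583 - 3 = 580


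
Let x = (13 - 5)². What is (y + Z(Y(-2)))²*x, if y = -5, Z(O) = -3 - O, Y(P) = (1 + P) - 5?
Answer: 256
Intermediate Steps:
Y(P) = -4 + P
x = 64 (x = 8² = 64)
(y + Z(Y(-2)))²*x = (-5 + (-3 - (-4 - 2)))²*64 = (-5 + (-3 - 1*(-6)))²*64 = (-5 + (-3 + 6))²*64 = (-5 + 3)²*64 = (-2)²*64 = 4*64 = 256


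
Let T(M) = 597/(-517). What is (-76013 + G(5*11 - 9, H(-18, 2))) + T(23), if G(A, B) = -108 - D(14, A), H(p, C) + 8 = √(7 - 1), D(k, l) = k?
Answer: -39362392/517 ≈ -76136.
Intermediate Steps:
T(M) = -597/517 (T(M) = 597*(-1/517) = -597/517)
H(p, C) = -8 + √6 (H(p, C) = -8 + √(7 - 1) = -8 + √6)
G(A, B) = -122 (G(A, B) = -108 - 1*14 = -108 - 14 = -122)
(-76013 + G(5*11 - 9, H(-18, 2))) + T(23) = (-76013 - 122) - 597/517 = -76135 - 597/517 = -39362392/517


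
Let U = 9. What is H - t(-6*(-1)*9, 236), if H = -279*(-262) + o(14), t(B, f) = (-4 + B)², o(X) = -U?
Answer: 70589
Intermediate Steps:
o(X) = -9 (o(X) = -1*9 = -9)
H = 73089 (H = -279*(-262) - 9 = 73098 - 9 = 73089)
H - t(-6*(-1)*9, 236) = 73089 - (-4 - 6*(-1)*9)² = 73089 - (-4 + 6*9)² = 73089 - (-4 + 54)² = 73089 - 1*50² = 73089 - 1*2500 = 73089 - 2500 = 70589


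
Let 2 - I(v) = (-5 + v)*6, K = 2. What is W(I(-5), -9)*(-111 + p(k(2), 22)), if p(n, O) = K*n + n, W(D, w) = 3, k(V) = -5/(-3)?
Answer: -318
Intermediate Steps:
k(V) = 5/3 (k(V) = -5*(-1/3) = 5/3)
I(v) = 32 - 6*v (I(v) = 2 - (-5 + v)*6 = 2 - (-30 + 6*v) = 2 + (30 - 6*v) = 32 - 6*v)
p(n, O) = 3*n (p(n, O) = 2*n + n = 3*n)
W(I(-5), -9)*(-111 + p(k(2), 22)) = 3*(-111 + 3*(5/3)) = 3*(-111 + 5) = 3*(-106) = -318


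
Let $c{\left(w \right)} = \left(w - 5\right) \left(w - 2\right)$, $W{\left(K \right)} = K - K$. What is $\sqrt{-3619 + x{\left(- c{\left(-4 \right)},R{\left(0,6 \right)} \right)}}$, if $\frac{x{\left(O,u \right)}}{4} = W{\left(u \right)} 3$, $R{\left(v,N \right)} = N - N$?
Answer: $i \sqrt{3619} \approx 60.158 i$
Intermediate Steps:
$R{\left(v,N \right)} = 0$
$W{\left(K \right)} = 0$
$c{\left(w \right)} = \left(-5 + w\right) \left(-2 + w\right)$
$x{\left(O,u \right)} = 0$ ($x{\left(O,u \right)} = 4 \cdot 0 \cdot 3 = 4 \cdot 0 = 0$)
$\sqrt{-3619 + x{\left(- c{\left(-4 \right)},R{\left(0,6 \right)} \right)}} = \sqrt{-3619 + 0} = \sqrt{-3619} = i \sqrt{3619}$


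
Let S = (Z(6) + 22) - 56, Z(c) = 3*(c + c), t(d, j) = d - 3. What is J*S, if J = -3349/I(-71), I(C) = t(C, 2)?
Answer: 3349/37 ≈ 90.514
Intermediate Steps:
t(d, j) = -3 + d
Z(c) = 6*c (Z(c) = 3*(2*c) = 6*c)
I(C) = -3 + C
J = 3349/74 (J = -3349/(-3 - 71) = -3349/(-74) = -3349*(-1/74) = 3349/74 ≈ 45.257)
S = 2 (S = (6*6 + 22) - 56 = (36 + 22) - 56 = 58 - 56 = 2)
J*S = (3349/74)*2 = 3349/37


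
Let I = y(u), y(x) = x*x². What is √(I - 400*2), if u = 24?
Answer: 4*√814 ≈ 114.12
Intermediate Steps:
y(x) = x³
I = 13824 (I = 24³ = 13824)
√(I - 400*2) = √(13824 - 400*2) = √(13824 - 800) = √13024 = 4*√814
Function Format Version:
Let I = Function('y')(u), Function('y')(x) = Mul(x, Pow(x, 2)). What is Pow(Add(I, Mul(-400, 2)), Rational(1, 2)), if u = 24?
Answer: Mul(4, Pow(814, Rational(1, 2))) ≈ 114.12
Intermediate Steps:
Function('y')(x) = Pow(x, 3)
I = 13824 (I = Pow(24, 3) = 13824)
Pow(Add(I, Mul(-400, 2)), Rational(1, 2)) = Pow(Add(13824, Mul(-400, 2)), Rational(1, 2)) = Pow(Add(13824, -800), Rational(1, 2)) = Pow(13024, Rational(1, 2)) = Mul(4, Pow(814, Rational(1, 2)))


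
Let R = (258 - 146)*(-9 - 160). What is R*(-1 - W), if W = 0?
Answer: 18928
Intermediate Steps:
R = -18928 (R = 112*(-169) = -18928)
R*(-1 - W) = -18928*(-1 - 1*0) = -18928*(-1 + 0) = -18928*(-1) = 18928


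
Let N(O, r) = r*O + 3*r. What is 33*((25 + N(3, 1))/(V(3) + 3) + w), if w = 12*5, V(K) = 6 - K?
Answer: 4301/2 ≈ 2150.5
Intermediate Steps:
N(O, r) = 3*r + O*r (N(O, r) = O*r + 3*r = 3*r + O*r)
w = 60
33*((25 + N(3, 1))/(V(3) + 3) + w) = 33*((25 + 1*(3 + 3))/((6 - 1*3) + 3) + 60) = 33*((25 + 1*6)/((6 - 3) + 3) + 60) = 33*((25 + 6)/(3 + 3) + 60) = 33*(31/6 + 60) = 33*(391/6) = 4301/2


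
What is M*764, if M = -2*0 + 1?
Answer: 764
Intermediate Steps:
M = 1 (M = 0 + 1 = 1)
M*764 = 1*764 = 764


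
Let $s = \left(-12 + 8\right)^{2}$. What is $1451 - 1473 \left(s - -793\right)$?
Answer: $-1190206$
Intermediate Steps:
$s = 16$ ($s = \left(-4\right)^{2} = 16$)
$1451 - 1473 \left(s - -793\right) = 1451 - 1473 \left(16 - -793\right) = 1451 - 1473 \left(16 + 793\right) = 1451 - 1191657 = -1190206$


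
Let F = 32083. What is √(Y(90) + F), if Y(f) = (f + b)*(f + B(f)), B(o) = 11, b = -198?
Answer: 55*√7 ≈ 145.52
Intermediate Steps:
Y(f) = (-198 + f)*(11 + f) (Y(f) = (f - 198)*(f + 11) = (-198 + f)*(11 + f))
√(Y(90) + F) = √((-2178 + 90² - 187*90) + 32083) = √((-2178 + 8100 - 16830) + 32083) = √(-10908 + 32083) = √21175 = 55*√7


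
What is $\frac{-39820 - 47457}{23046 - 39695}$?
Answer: $\frac{87277}{16649} \approx 5.2422$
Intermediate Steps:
$\frac{-39820 - 47457}{23046 - 39695} = - \frac{87277}{-16649} = \left(-87277\right) \left(- \frac{1}{16649}\right) = \frac{87277}{16649}$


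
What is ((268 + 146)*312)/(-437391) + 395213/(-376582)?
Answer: -1070072237/795717766 ≈ -1.3448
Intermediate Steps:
((268 + 146)*312)/(-437391) + 395213/(-376582) = (414*312)*(-1/437391) + 395213*(-1/376582) = 129168*(-1/437391) - 395213/376582 = -624/2113 - 395213/376582 = -1070072237/795717766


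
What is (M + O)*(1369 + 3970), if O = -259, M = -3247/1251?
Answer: -1747219784/1251 ≈ -1.3967e+6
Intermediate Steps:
M = -3247/1251 (M = -3247*1/1251 = -3247/1251 ≈ -2.5955)
(M + O)*(1369 + 3970) = (-3247/1251 - 259)*(1369 + 3970) = -327256/1251*5339 = -1747219784/1251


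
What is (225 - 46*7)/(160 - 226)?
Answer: 97/66 ≈ 1.4697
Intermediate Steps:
(225 - 46*7)/(160 - 226) = (225 - 322)/(-66) = -97*(-1/66) = 97/66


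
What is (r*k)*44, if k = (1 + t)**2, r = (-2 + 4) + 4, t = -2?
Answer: 264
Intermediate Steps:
r = 6 (r = 2 + 4 = 6)
k = 1 (k = (1 - 2)**2 = (-1)**2 = 1)
(r*k)*44 = (6*1)*44 = 6*44 = 264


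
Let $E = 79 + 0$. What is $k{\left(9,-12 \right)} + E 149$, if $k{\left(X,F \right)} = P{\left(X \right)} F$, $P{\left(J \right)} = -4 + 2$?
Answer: $11795$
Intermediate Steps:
$P{\left(J \right)} = -2$
$E = 79$
$k{\left(X,F \right)} = - 2 F$
$k{\left(9,-12 \right)} + E 149 = \left(-2\right) \left(-12\right) + 79 \cdot 149 = 24 + 11771 = 11795$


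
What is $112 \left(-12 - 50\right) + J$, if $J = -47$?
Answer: $-6991$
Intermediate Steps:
$112 \left(-12 - 50\right) + J = 112 \left(-12 - 50\right) - 47 = 112 \left(-62\right) - 47 = -6944 - 47 = -6991$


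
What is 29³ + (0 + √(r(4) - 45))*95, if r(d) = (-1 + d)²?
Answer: 24389 + 570*I ≈ 24389.0 + 570.0*I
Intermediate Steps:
29³ + (0 + √(r(4) - 45))*95 = 29³ + (0 + √((-1 + 4)² - 45))*95 = 24389 + (0 + √(3² - 45))*95 = 24389 + (0 + √(9 - 45))*95 = 24389 + (0 + √(-36))*95 = 24389 + (0 + 6*I)*95 = 24389 + (6*I)*95 = 24389 + 570*I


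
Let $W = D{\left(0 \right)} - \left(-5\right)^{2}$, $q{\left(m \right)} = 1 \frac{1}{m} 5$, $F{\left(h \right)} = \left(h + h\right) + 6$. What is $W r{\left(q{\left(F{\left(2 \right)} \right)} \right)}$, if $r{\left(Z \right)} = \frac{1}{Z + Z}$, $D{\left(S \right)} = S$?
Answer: $-25$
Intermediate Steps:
$F{\left(h \right)} = 6 + 2 h$ ($F{\left(h \right)} = 2 h + 6 = 6 + 2 h$)
$q{\left(m \right)} = \frac{5}{m}$ ($q{\left(m \right)} = \frac{1}{m} 5 = \frac{5}{m}$)
$r{\left(Z \right)} = \frac{1}{2 Z}$
$W = -25$ ($W = 0 - \left(-5\right)^{2} = 0 - 25 = -25$)
$W r{\left(q{\left(F{\left(2 \right)} \right)} \right)} = - 25 \frac{1}{2 \frac{5}{6 + 2 \cdot 2}} = - 25 \frac{1}{2 \frac{5}{6 + 4}} = - 25 \frac{1}{2 \cdot \frac{5}{10}} = - 25 \frac{1}{2 \cdot 5 \cdot \frac{1}{10}} = - 25 \frac{\frac{1}{\frac{1}{2}}}{2} = - 25 \cdot \frac{1}{2} \cdot 2 = \left(-25\right) 1 = -25$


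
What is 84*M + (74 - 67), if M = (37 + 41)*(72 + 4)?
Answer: 497959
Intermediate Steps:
M = 5928 (M = 78*76 = 5928)
84*M + (74 - 67) = 84*5928 + (74 - 67) = 497952 + 7 = 497959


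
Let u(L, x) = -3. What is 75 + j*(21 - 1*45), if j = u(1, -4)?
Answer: 147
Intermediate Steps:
j = -3
75 + j*(21 - 1*45) = 75 - 3*(21 - 1*45) = 75 - 3*(21 - 45) = 75 - 3*(-24) = 75 + 72 = 147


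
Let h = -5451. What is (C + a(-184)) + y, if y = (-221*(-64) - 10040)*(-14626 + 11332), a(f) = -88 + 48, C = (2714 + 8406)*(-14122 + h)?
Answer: -231170376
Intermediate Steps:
C = -217651760 (C = (2714 + 8406)*(-14122 - 5451) = 11120*(-19573) = -217651760)
a(f) = -40
y = -13518576 (y = (14144 - 10040)*(-3294) = 4104*(-3294) = -13518576)
(C + a(-184)) + y = (-217651760 - 40) - 13518576 = -217651800 - 13518576 = -231170376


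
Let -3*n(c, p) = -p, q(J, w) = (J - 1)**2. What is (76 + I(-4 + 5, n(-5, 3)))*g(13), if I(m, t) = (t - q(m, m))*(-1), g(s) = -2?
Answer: -150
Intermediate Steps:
q(J, w) = (-1 + J)**2
n(c, p) = p/3 (n(c, p) = -(-1)*p/3 = p/3)
I(m, t) = (-1 + m)**2 - t (I(m, t) = (t - (-1 + m)**2)*(-1) = (-1 + m)**2 - t)
(76 + I(-4 + 5, n(-5, 3)))*g(13) = (76 + ((-1 + (-4 + 5))**2 - 3/3))*(-2) = (76 + ((-1 + 1)**2 - 1*1))*(-2) = (76 + (0**2 - 1))*(-2) = (76 + (0 - 1))*(-2) = (76 - 1)*(-2) = 75*(-2) = -150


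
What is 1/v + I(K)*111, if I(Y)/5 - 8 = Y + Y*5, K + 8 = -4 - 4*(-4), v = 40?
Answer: 710401/40 ≈ 17760.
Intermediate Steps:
K = 4 (K = -8 + (-4 - 4*(-4)) = -8 + (-4 + 16) = -8 + 12 = 4)
I(Y) = 40 + 30*Y (I(Y) = 40 + 5*(Y + Y*5) = 40 + 5*(Y + 5*Y) = 40 + 5*(6*Y) = 40 + 30*Y)
1/v + I(K)*111 = 1/40 + (40 + 30*4)*111 = 1/40 + (40 + 120)*111 = 1/40 + 160*111 = 1/40 + 17760 = 710401/40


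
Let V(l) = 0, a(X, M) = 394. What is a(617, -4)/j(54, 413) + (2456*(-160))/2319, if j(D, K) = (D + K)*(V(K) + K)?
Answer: -75789674474/447267849 ≈ -169.45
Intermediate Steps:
j(D, K) = K*(D + K) (j(D, K) = (D + K)*(0 + K) = (D + K)*K = K*(D + K))
a(617, -4)/j(54, 413) + (2456*(-160))/2319 = 394/((413*(54 + 413))) + (2456*(-160))/2319 = 394/((413*467)) - 392960*1/2319 = 394/192871 - 392960/2319 = -75789674474/447267849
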